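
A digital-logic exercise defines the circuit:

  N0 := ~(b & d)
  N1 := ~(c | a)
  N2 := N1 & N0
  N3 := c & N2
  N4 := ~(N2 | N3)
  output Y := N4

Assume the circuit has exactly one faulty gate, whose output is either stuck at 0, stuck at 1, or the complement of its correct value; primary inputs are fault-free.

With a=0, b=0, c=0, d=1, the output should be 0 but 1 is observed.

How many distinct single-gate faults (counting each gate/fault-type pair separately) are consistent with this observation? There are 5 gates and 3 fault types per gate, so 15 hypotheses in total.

8

Fault-free: N0=1, N1=1, N2=1, N3=0, N4=0 → 0. Observed 1.
  N0: stuck-at-0, inverted output ✓; others ✗
  N1: stuck-at-0, inverted output ✓; others ✗
  N2: stuck-at-0, inverted output ✓; others ✗
  N3: none of the 3 fault types match ✗
  N4: stuck-at-1, inverted output ✓; others ✗
Consistent faults: {N0 stuck-at-0, N0 inverted output, N1 stuck-at-0, N1 inverted output, N2 stuck-at-0, N2 inverted output, N4 stuck-at-1, N4 inverted output} — 8 in all.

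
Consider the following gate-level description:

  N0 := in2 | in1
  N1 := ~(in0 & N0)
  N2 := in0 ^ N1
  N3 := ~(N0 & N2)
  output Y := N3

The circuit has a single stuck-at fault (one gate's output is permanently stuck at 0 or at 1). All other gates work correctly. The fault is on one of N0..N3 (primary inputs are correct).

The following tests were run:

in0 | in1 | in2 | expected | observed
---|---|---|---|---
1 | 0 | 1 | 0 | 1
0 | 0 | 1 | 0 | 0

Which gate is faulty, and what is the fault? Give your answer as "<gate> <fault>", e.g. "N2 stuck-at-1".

N1 stuck-at-1

Fault-free values for test 1 (in0=1, in1=0, in2=1): N0=1, N1=0, N2=1, N3=0, giving Y=0. Observed 1.
Test 1: faults giving observed 1 are {N0 stuck-at-0, N1 stuck-at-1, N2 stuck-at-0, N3 stuck-at-1}.
Test 2 (in0=0, in1=0, in2=1): fault-free N0=1, N1=1, N2=1, N3=0 → 0; observed 0. Eliminates N0 stuck-at-0, N2 stuck-at-0, N3 stuck-at-1.
Only N1 stuck-at-1 is consistent with every test.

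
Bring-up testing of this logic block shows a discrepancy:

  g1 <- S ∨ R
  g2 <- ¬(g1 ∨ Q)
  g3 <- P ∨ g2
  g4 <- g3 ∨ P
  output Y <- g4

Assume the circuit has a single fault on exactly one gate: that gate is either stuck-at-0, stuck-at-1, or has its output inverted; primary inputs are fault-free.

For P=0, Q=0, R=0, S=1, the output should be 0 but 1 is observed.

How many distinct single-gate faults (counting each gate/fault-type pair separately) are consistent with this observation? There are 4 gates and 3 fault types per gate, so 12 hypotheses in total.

Fault-free: g1=1, g2=0, g3=0, g4=0 → 0. Observed 1.
  g1 stuck-at-0: output 1 ✓
  g1 stuck-at-1: output 0 ✗
  g1 inverted output: output 1 ✓
  g2 stuck-at-0: output 0 ✗
  g2 stuck-at-1: output 1 ✓
  g2 inverted output: output 1 ✓
  g3 stuck-at-0: output 0 ✗
  g3 stuck-at-1: output 1 ✓
  g3 inverted output: output 1 ✓
  g4 stuck-at-0: output 0 ✗
  g4 stuck-at-1: output 1 ✓
  g4 inverted output: output 1 ✓
Consistent faults: {g1 stuck-at-0, g1 inverted output, g2 stuck-at-1, g2 inverted output, g3 stuck-at-1, g3 inverted output, g4 stuck-at-1, g4 inverted output} — 8 in all.

8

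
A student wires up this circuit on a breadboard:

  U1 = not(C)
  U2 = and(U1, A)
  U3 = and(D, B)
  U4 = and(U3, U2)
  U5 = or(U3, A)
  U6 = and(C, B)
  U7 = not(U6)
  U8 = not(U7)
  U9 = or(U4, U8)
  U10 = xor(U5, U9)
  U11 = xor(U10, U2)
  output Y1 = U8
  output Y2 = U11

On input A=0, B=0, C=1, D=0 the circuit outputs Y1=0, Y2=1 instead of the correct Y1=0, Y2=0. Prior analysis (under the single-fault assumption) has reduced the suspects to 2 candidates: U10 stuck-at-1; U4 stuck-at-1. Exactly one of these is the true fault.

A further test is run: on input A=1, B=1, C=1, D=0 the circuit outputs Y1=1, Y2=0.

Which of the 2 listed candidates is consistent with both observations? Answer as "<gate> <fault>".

U4 stuck-at-1

Evaluate each candidate on input A=1, B=1, C=1, D=0:
  U10 stuck-at-1: U1=0, U2=0, U3=0, U4=0, U5=1, U6=1, U7=0, U8=1, U9=1, U10=1 [stuck-at-1], U11=1 → Y1=1, Y2=1 — eliminated
  U4 stuck-at-1: U1=0, U2=0, U3=0, U4=1 [stuck-at-1], U5=1, U6=1, U7=0, U8=1, U9=1, U10=0, U11=0 → Y1=1, Y2=0 — matches
Only U4 stuck-at-1 reproduces the observed Y1=1, Y2=0.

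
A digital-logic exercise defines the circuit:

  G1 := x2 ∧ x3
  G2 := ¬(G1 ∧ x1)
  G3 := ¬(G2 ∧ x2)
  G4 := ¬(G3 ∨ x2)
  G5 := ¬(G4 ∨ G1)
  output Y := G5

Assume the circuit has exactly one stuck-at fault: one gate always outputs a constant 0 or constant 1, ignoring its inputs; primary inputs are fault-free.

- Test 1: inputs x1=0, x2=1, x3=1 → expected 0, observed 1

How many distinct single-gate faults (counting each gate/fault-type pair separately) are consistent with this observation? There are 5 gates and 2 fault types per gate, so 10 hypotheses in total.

2

Fault-free: G1=1, G2=1, G3=0, G4=0, G5=0 → 0. Observed 1.
  G1 stuck-at-0: output 1 ✓
  G1 stuck-at-1: output 0 ✗
  G2 stuck-at-0: output 0 ✗
  G2 stuck-at-1: output 0 ✗
  G3 stuck-at-0: output 0 ✗
  G3 stuck-at-1: output 0 ✗
  G4 stuck-at-0: output 0 ✗
  G4 stuck-at-1: output 0 ✗
  G5 stuck-at-0: output 0 ✗
  G5 stuck-at-1: output 1 ✓
Consistent faults: {G1 stuck-at-0, G5 stuck-at-1} — 2 in all.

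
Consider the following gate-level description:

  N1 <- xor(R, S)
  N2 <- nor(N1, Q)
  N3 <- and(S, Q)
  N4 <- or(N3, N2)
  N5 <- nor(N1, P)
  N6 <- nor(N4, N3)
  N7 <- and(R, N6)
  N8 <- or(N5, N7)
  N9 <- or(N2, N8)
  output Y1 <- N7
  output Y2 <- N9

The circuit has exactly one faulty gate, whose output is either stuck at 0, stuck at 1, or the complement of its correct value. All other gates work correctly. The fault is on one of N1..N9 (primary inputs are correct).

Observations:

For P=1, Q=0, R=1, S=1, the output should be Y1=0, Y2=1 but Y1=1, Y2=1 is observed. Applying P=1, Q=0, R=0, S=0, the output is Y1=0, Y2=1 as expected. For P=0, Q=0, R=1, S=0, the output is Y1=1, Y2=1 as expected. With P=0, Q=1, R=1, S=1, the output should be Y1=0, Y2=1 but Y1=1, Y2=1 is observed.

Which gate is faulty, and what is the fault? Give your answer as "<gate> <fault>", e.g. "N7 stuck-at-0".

Fault-free values for test 1 (P=1, Q=0, R=1, S=1): N1=0, N2=1, N3=0, N4=1, N5=0, N6=0, N7=0, N8=0, N9=1, giving Y1=0, Y2=1. Observed Y1=1, Y2=1.
Test 1: faults giving observed Y1=1, Y2=1 are {N1 stuck-at-1, N1 inverted output, N2 stuck-at-0, N2 inverted output, N4 stuck-at-0, N4 inverted output, N6 stuck-at-1, N6 inverted output, N7 stuck-at-1, N7 inverted output}.
Test 2 (P=1, Q=0, R=0, S=0): fault-free N1=0, N2=1, N3=0, N4=1, N5=0, N6=0, N7=0, N8=0, N9=1 → Y1=0, Y2=1; observed Y1=0, Y2=1. Eliminates N1 stuck-at-1, N1 inverted output, N2 stuck-at-0, N2 inverted output, N7 stuck-at-1, N7 inverted output.
Test 3 (P=0, Q=0, R=1, S=0): fault-free N1=1, N2=0, N3=0, N4=0, N5=0, N6=1, N7=1, N8=1, N9=1 → Y1=1, Y2=1; observed Y1=1, Y2=1. Eliminates N4 inverted output, N6 inverted output.
Test 4 (P=0, Q=1, R=1, S=1): fault-free N1=0, N2=0, N3=1, N4=1, N5=1, N6=0, N7=0, N8=1, N9=1 → Y1=0, Y2=1; observed Y1=1, Y2=1. Eliminates N4 stuck-at-0.
Only N6 stuck-at-1 is consistent with every test.

N6 stuck-at-1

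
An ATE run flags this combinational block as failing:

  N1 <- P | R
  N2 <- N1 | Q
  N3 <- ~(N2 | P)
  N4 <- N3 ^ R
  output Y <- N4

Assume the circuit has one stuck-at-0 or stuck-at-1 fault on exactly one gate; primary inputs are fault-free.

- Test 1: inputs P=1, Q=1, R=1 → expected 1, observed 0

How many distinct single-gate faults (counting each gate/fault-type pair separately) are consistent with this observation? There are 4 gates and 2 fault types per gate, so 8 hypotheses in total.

2

Fault-free: N1=1, N2=1, N3=0, N4=1 → 1. Observed 0.
  N1 stuck-at-0: output 1 ✗
  N1 stuck-at-1: output 1 ✗
  N2 stuck-at-0: output 1 ✗
  N2 stuck-at-1: output 1 ✗
  N3 stuck-at-0: output 1 ✗
  N3 stuck-at-1: output 0 ✓
  N4 stuck-at-0: output 0 ✓
  N4 stuck-at-1: output 1 ✗
Consistent faults: {N3 stuck-at-1, N4 stuck-at-0} — 2 in all.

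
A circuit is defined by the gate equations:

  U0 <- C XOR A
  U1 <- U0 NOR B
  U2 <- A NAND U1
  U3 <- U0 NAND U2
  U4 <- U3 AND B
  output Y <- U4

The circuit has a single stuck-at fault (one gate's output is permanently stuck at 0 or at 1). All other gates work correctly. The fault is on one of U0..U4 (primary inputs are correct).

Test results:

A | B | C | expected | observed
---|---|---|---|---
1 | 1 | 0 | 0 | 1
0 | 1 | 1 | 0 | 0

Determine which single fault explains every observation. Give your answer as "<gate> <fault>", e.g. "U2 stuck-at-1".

U1 stuck-at-1

Fault-free values for test 1 (A=1, B=1, C=0): U0=1, U1=0, U2=1, U3=0, U4=0, giving Y=0. Observed 1.
Test 1: faults giving observed 1 are {U0 stuck-at-0, U1 stuck-at-1, U2 stuck-at-0, U3 stuck-at-1, U4 stuck-at-1}.
Test 2 (A=0, B=1, C=1): fault-free U0=1, U1=0, U2=1, U3=0, U4=0 → 0; observed 0. Eliminates U0 stuck-at-0, U2 stuck-at-0, U3 stuck-at-1, U4 stuck-at-1.
Only U1 stuck-at-1 is consistent with every test.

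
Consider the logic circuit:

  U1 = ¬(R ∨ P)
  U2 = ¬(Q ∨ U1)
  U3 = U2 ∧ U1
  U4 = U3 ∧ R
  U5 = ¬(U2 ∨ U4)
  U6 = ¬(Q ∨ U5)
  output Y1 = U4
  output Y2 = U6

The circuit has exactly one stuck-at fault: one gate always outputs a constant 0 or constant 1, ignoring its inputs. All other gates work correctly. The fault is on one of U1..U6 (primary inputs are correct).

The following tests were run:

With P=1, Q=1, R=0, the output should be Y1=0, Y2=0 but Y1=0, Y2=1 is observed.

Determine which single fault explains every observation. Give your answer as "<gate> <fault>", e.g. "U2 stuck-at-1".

U6 stuck-at-1

Fault-free values for test 1 (P=1, Q=1, R=0): U1=0, U2=0, U3=0, U4=0, U5=1, U6=0, giving Y1=0, Y2=0. Observed Y1=0, Y2=1.
Test 1: faults giving observed Y1=0, Y2=1 are {U6 stuck-at-1}.
Only U6 stuck-at-1 is consistent with every test.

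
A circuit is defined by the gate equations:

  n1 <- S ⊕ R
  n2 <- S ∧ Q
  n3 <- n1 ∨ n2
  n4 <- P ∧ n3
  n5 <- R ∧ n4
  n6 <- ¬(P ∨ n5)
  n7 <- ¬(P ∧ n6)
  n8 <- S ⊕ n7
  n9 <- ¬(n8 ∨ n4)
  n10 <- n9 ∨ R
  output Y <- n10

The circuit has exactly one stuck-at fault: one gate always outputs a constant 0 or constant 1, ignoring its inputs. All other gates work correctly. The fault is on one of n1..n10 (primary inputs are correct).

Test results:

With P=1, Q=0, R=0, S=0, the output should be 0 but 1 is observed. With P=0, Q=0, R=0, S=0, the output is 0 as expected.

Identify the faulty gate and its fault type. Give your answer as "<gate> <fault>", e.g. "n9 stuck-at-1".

n6 stuck-at-1

Fault-free values for test 1 (P=1, Q=0, R=0, S=0): n1=0, n2=0, n3=0, n4=0, n5=0, n6=0, n7=1, n8=1, n9=0, n10=0, giving Y=0. Observed 1.
Test 1: faults giving observed 1 are {n6 stuck-at-1, n7 stuck-at-0, n8 stuck-at-0, n9 stuck-at-1, n10 stuck-at-1}.
Test 2 (P=0, Q=0, R=0, S=0): fault-free n1=0, n2=0, n3=0, n4=0, n5=0, n6=1, n7=1, n8=1, n9=0, n10=0 → 0; observed 0. Eliminates n7 stuck-at-0, n8 stuck-at-0, n9 stuck-at-1, n10 stuck-at-1.
Only n6 stuck-at-1 is consistent with every test.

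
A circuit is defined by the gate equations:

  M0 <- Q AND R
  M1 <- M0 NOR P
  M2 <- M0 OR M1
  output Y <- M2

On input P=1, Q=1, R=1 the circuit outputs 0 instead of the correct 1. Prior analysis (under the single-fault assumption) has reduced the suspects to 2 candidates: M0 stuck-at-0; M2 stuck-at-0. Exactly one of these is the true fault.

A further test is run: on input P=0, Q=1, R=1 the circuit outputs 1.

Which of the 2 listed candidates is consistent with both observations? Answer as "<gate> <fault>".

M0 stuck-at-0

Evaluate each candidate on input P=0, Q=1, R=1:
  M0 stuck-at-0: M0=0 [stuck-at-0], M1=1, M2=1 → 1 — matches
  M2 stuck-at-0: M0=1, M1=0, M2=0 [stuck-at-0] → 0 — eliminated
Only M0 stuck-at-0 reproduces the observed 1.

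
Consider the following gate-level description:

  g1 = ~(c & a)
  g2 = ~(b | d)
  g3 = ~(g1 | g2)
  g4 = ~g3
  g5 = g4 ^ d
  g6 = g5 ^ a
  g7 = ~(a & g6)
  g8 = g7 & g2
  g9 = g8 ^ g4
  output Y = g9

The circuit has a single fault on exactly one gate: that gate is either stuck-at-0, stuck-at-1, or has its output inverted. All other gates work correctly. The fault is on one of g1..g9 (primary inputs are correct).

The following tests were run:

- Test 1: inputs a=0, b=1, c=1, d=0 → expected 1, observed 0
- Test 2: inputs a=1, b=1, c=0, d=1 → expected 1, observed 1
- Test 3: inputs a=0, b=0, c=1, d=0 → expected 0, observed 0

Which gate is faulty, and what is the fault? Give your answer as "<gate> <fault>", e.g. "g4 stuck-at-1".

g2 stuck-at-1

Fault-free values for test 1 (a=0, b=1, c=1, d=0): g1=1, g2=0, g3=0, g4=1, g5=1, g6=1, g7=1, g8=0, g9=1, giving Y=1. Observed 0.
Test 1: faults giving observed 0 are {g1 stuck-at-0, g1 inverted output, g2 stuck-at-1, g2 inverted output, g3 stuck-at-1, g3 inverted output, g4 stuck-at-0, g4 inverted output, g8 stuck-at-1, g8 inverted output, g9 stuck-at-0, g9 inverted output}.
Test 2 (a=1, b=1, c=0, d=1): fault-free g1=1, g2=0, g3=0, g4=1, g5=0, g6=1, g7=0, g8=0, g9=1 → 1; observed 1. Eliminates g1 stuck-at-0, g1 inverted output, g3 stuck-at-1, g3 inverted output, g4 stuck-at-0, g4 inverted output, g8 stuck-at-1, g8 inverted output, g9 stuck-at-0, g9 inverted output.
Test 3 (a=0, b=0, c=1, d=0): fault-free g1=1, g2=1, g3=0, g4=1, g5=1, g6=1, g7=1, g8=1, g9=0 → 0; observed 0. Eliminates g2 inverted output.
Only g2 stuck-at-1 is consistent with every test.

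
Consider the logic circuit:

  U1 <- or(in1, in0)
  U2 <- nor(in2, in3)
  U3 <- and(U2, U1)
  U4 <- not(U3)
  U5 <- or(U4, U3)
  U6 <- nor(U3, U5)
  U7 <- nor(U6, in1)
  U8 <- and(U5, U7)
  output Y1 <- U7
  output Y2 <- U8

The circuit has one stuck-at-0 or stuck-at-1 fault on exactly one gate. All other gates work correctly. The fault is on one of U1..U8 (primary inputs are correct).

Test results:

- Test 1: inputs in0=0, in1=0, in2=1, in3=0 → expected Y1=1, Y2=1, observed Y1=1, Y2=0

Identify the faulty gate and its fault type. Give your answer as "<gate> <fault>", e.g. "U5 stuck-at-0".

U8 stuck-at-0

Fault-free values for test 1 (in0=0, in1=0, in2=1, in3=0): U1=0, U2=0, U3=0, U4=1, U5=1, U6=0, U7=1, U8=1, giving Y1=1, Y2=1. Observed Y1=1, Y2=0.
Test 1: faults giving observed Y1=1, Y2=0 are {U8 stuck-at-0}.
Only U8 stuck-at-0 is consistent with every test.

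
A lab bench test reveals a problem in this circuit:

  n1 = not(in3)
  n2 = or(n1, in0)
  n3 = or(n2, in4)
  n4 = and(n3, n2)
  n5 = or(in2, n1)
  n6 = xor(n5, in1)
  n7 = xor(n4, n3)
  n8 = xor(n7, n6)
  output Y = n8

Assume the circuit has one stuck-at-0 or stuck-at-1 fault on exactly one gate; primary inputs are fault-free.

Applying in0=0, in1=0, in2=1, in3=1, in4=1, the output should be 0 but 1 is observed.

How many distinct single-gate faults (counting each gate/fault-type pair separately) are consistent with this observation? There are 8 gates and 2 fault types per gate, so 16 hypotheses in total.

8

Fault-free: n1=0, n2=0, n3=1, n4=0, n5=1, n6=1, n7=1, n8=0 → 0. Observed 1.
  n1: stuck-at-1 ✓; others ✗
  n2: stuck-at-1 ✓; others ✗
  n3: stuck-at-0 ✓; others ✗
  n4: stuck-at-1 ✓; others ✗
  n5: stuck-at-0 ✓; others ✗
  n6: stuck-at-0 ✓; others ✗
  n7: stuck-at-0 ✓; others ✗
  n8: stuck-at-1 ✓; others ✗
Consistent faults: {n1 stuck-at-1, n2 stuck-at-1, n3 stuck-at-0, n4 stuck-at-1, n5 stuck-at-0, n6 stuck-at-0, n7 stuck-at-0, n8 stuck-at-1} — 8 in all.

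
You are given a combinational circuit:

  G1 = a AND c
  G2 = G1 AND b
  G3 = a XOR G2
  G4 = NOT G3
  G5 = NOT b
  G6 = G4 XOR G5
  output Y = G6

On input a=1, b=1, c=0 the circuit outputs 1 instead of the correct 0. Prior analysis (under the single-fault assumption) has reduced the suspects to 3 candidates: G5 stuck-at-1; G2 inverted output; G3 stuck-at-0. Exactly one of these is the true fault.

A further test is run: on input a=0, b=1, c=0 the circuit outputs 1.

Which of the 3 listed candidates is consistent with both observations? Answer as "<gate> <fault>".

Evaluate each candidate on input a=0, b=1, c=0:
  G5 stuck-at-1: G1=0, G2=0, G3=0, G4=1, G5=1 [stuck-at-1], G6=0 → 0 — eliminated
  G2 inverted output: G1=0, G2=1 [inverted output], G3=1, G4=0, G5=0, G6=0 → 0 — eliminated
  G3 stuck-at-0: G1=0, G2=0, G3=0 [stuck-at-0], G4=1, G5=0, G6=1 → 1 — matches
Only G3 stuck-at-0 reproduces the observed 1.

G3 stuck-at-0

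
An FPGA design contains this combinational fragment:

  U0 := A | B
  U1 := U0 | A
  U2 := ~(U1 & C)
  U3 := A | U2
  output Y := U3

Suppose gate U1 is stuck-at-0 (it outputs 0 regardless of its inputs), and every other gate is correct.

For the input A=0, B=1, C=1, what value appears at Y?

1

Propagate with U1 forced: U0=1, U1=0 [stuck-at-0], U2=1, U3=1.
So Y = 1. (Without the fault it would be 0.)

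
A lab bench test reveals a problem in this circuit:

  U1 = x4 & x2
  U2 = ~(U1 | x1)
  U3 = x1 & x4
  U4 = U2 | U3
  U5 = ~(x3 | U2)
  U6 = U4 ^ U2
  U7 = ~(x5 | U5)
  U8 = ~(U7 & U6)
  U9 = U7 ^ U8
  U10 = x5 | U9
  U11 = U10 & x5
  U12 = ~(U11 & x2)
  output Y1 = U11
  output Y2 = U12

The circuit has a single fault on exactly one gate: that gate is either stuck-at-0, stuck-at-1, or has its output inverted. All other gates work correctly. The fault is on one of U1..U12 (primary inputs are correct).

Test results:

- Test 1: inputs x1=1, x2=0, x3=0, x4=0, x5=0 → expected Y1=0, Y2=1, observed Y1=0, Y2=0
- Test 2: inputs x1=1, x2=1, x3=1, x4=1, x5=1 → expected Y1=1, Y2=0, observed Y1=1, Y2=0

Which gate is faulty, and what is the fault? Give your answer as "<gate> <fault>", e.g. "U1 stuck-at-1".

Fault-free values for test 1 (x1=1, x2=0, x3=0, x4=0, x5=0): U1=0, U2=0, U3=0, U4=0, U5=1, U6=0, U7=0, U8=1, U9=1, U10=1, U11=0, U12=1, giving Y1=0, Y2=1. Observed Y1=0, Y2=0.
Test 1: faults giving observed Y1=0, Y2=0 are {U12 stuck-at-0, U12 inverted output}.
Test 2 (x1=1, x2=1, x3=1, x4=1, x5=1): fault-free U1=1, U2=0, U3=1, U4=1, U5=0, U6=1, U7=0, U8=1, U9=1, U10=1, U11=1, U12=0 → Y1=1, Y2=0; observed Y1=1, Y2=0. Eliminates U12 inverted output.
Only U12 stuck-at-0 is consistent with every test.

U12 stuck-at-0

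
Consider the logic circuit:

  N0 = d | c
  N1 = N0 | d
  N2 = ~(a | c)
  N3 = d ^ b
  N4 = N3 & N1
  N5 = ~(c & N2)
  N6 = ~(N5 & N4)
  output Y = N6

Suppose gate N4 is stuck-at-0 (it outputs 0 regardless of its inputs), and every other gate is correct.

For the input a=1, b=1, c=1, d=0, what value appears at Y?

1

Propagate with N4 forced: N0=1, N1=1, N2=0, N3=1, N4=0 [stuck-at-0], N5=1, N6=1.
So Y = 1. (Without the fault it would be 0.)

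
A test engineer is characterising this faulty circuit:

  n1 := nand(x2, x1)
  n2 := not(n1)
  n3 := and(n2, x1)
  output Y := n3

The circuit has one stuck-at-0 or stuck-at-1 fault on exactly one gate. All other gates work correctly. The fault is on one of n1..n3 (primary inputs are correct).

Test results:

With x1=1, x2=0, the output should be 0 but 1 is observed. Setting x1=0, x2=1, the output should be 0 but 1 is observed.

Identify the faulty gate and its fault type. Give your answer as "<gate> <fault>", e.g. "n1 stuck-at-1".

n3 stuck-at-1

Fault-free values for test 1 (x1=1, x2=0): n1=1, n2=0, n3=0, giving Y=0. Observed 1.
Test 1: faults giving observed 1 are {n1 stuck-at-0, n2 stuck-at-1, n3 stuck-at-1}.
Test 2 (x1=0, x2=1): fault-free n1=1, n2=0, n3=0 → 0; observed 1. Eliminates n1 stuck-at-0, n2 stuck-at-1.
Only n3 stuck-at-1 is consistent with every test.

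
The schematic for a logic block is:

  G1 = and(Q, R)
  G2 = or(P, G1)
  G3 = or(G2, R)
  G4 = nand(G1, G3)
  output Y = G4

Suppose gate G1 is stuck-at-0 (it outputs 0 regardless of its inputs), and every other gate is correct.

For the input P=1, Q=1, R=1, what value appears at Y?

1

Propagate with G1 forced: G1=0 [stuck-at-0], G2=1, G3=1, G4=1.
So Y = 1. (Without the fault it would be 0.)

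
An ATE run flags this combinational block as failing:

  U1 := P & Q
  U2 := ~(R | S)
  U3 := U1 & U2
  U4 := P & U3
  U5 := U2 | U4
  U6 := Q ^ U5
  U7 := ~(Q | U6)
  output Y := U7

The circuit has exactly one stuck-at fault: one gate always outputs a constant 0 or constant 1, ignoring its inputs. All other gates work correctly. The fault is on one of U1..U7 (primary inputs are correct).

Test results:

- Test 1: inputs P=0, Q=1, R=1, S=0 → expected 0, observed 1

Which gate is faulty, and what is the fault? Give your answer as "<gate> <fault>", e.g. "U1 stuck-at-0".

U7 stuck-at-1

Fault-free values for test 1 (P=0, Q=1, R=1, S=0): U1=0, U2=0, U3=0, U4=0, U5=0, U6=1, U7=0, giving Y=0. Observed 1.
Test 1: faults giving observed 1 are {U7 stuck-at-1}.
Only U7 stuck-at-1 is consistent with every test.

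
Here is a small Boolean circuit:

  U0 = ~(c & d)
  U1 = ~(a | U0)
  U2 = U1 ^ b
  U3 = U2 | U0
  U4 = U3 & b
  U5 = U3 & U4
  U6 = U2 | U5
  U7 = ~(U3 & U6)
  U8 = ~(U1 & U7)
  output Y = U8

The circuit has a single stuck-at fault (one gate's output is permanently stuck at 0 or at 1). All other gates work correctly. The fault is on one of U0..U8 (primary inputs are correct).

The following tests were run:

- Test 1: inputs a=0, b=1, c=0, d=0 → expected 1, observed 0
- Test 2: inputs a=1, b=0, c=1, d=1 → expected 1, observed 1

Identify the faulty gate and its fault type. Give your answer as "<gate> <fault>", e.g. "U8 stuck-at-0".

U0 stuck-at-0

Fault-free values for test 1 (a=0, b=1, c=0, d=0): U0=1, U1=0, U2=1, U3=1, U4=1, U5=1, U6=1, U7=0, U8=1, giving Y=1. Observed 0.
Test 1: faults giving observed 0 are {U0 stuck-at-0, U8 stuck-at-0}.
Test 2 (a=1, b=0, c=1, d=1): fault-free U0=0, U1=0, U2=0, U3=0, U4=0, U5=0, U6=0, U7=1, U8=1 → 1; observed 1. Eliminates U8 stuck-at-0.
Only U0 stuck-at-0 is consistent with every test.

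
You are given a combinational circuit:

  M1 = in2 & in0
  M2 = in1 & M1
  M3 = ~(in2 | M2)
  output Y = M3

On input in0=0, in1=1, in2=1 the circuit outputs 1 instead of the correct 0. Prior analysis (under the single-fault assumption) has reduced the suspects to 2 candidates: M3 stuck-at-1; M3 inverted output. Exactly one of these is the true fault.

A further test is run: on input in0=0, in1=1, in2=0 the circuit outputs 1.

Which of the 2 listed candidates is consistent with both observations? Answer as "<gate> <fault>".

M3 stuck-at-1

Evaluate each candidate on input in0=0, in1=1, in2=0:
  M3 stuck-at-1: M1=0, M2=0, M3=1 [stuck-at-1] → 1 — matches
  M3 inverted output: M1=0, M2=0, M3=0 [inverted output] → 0 — eliminated
Only M3 stuck-at-1 reproduces the observed 1.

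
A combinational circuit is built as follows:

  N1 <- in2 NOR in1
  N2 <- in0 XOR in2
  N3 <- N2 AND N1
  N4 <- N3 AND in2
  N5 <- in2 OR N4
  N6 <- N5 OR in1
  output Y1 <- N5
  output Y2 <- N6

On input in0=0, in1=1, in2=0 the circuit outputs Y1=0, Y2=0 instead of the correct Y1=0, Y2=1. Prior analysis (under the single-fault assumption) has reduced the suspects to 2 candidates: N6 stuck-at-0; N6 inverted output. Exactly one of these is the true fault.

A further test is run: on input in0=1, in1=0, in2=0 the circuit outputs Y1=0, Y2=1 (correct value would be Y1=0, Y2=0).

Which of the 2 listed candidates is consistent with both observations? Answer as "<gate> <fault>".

N6 inverted output

Evaluate each candidate on input in0=1, in1=0, in2=0:
  N6 stuck-at-0: N1=1, N2=1, N3=1, N4=0, N5=0, N6=0 [stuck-at-0] → Y1=0, Y2=0 — eliminated
  N6 inverted output: N1=1, N2=1, N3=1, N4=0, N5=0, N6=1 [inverted output] → Y1=0, Y2=1 — matches
Only N6 inverted output reproduces the observed Y1=0, Y2=1.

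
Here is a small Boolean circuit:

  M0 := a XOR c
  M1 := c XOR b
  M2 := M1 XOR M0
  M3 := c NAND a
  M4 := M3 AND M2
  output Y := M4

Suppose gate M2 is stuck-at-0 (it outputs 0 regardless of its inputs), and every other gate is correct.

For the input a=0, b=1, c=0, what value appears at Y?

Propagate with M2 forced: M0=0, M1=1, M2=0 [stuck-at-0], M3=1, M4=0.
So Y = 0. (Without the fault it would be 1.)

0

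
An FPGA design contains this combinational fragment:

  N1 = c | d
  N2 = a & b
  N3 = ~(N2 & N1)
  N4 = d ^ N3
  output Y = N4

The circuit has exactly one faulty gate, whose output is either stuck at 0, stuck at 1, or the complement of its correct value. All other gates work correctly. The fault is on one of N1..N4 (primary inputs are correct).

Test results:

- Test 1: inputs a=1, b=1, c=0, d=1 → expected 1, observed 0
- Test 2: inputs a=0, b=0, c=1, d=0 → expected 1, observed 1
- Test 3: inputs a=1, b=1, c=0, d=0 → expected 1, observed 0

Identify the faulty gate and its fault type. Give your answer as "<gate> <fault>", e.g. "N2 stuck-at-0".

N1 inverted output

Fault-free values for test 1 (a=1, b=1, c=0, d=1): N1=1, N2=1, N3=0, N4=1, giving Y=1. Observed 0.
Test 1: faults giving observed 0 are {N1 stuck-at-0, N1 inverted output, N2 stuck-at-0, N2 inverted output, N3 stuck-at-1, N3 inverted output, N4 stuck-at-0, N4 inverted output}.
Test 2 (a=0, b=0, c=1, d=0): fault-free N1=1, N2=0, N3=1, N4=1 → 1; observed 1. Eliminates N2 inverted output, N3 inverted output, N4 stuck-at-0, N4 inverted output.
Test 3 (a=1, b=1, c=0, d=0): fault-free N1=0, N2=1, N3=1, N4=1 → 1; observed 0. Eliminates N1 stuck-at-0, N2 stuck-at-0, N3 stuck-at-1.
Only N1 inverted output is consistent with every test.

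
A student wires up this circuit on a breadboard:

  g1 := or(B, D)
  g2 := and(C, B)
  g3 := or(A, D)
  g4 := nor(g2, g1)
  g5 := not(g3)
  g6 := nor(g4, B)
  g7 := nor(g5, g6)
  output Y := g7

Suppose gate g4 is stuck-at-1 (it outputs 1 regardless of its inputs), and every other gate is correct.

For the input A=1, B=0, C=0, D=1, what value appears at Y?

Propagate with g4 forced: g1=1, g2=0, g3=1, g4=1 [stuck-at-1], g5=0, g6=0, g7=1.
So Y = 1. (Without the fault it would be 0.)

1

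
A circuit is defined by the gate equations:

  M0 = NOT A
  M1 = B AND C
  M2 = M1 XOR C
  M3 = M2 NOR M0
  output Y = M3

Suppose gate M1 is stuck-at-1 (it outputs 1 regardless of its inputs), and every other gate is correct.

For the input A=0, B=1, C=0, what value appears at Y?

0

Propagate with M1 forced: M0=1, M1=1 [stuck-at-1], M2=1, M3=0.
So Y = 0. (Same as the fault-free value — the fault is masked on this input.)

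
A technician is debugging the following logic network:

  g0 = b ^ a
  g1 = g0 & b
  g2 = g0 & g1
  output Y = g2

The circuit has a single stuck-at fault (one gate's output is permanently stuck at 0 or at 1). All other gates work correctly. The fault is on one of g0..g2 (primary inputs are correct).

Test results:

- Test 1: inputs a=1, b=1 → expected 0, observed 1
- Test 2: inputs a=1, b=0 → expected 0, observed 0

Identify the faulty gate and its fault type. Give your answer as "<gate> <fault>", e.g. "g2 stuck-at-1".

g0 stuck-at-1

Fault-free values for test 1 (a=1, b=1): g0=0, g1=0, g2=0, giving Y=0. Observed 1.
Test 1: faults giving observed 1 are {g0 stuck-at-1, g2 stuck-at-1}.
Test 2 (a=1, b=0): fault-free g0=1, g1=0, g2=0 → 0; observed 0. Eliminates g2 stuck-at-1.
Only g0 stuck-at-1 is consistent with every test.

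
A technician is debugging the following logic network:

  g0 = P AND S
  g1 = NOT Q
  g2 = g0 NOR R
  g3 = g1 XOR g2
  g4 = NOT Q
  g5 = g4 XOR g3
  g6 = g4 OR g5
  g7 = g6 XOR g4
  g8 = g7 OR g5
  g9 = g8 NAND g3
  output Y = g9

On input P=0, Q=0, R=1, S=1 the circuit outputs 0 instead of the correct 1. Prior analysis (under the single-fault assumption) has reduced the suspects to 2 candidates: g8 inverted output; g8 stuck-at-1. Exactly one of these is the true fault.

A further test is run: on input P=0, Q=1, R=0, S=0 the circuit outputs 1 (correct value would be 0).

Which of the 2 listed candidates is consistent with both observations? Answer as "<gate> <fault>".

Evaluate each candidate on input P=0, Q=1, R=0, S=0:
  g8 inverted output: g0=0, g1=0, g2=1, g3=1, g4=0, g5=1, g6=1, g7=1, g8=0 [inverted output], g9=1 → 1 — matches
  g8 stuck-at-1: g0=0, g1=0, g2=1, g3=1, g4=0, g5=1, g6=1, g7=1, g8=1 [stuck-at-1], g9=0 → 0 — eliminated
Only g8 inverted output reproduces the observed 1.

g8 inverted output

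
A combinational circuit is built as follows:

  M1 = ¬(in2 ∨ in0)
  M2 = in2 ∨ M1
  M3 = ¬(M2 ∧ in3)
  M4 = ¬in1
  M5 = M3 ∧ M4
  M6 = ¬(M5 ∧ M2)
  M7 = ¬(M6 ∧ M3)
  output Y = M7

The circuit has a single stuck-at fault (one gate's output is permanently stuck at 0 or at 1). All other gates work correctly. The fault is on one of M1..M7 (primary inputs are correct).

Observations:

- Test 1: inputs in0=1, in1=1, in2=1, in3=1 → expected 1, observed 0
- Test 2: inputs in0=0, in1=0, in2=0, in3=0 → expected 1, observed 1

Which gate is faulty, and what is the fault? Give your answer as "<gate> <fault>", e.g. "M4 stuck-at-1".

Fault-free values for test 1 (in0=1, in1=1, in2=1, in3=1): M1=0, M2=1, M3=0, M4=0, M5=0, M6=1, M7=1, giving Y=1. Observed 0.
Test 1: faults giving observed 0 are {M2 stuck-at-0, M3 stuck-at-1, M7 stuck-at-0}.
Test 2 (in0=0, in1=0, in2=0, in3=0): fault-free M1=1, M2=1, M3=1, M4=1, M5=1, M6=0, M7=1 → 1; observed 1. Eliminates M2 stuck-at-0, M7 stuck-at-0.
Only M3 stuck-at-1 is consistent with every test.

M3 stuck-at-1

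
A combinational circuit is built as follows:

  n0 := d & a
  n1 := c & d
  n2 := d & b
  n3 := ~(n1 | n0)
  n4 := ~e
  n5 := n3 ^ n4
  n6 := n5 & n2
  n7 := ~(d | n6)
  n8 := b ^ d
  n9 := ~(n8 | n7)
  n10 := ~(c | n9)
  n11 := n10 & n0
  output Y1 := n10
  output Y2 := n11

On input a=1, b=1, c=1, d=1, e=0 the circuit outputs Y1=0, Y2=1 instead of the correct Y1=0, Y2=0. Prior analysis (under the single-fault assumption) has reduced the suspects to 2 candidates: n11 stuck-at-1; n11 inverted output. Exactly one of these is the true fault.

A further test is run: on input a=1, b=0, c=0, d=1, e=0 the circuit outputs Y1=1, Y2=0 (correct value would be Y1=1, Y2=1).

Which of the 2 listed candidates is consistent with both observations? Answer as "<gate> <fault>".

Evaluate each candidate on input a=1, b=0, c=0, d=1, e=0:
  n11 stuck-at-1: n0=1, n1=0, n2=0, n3=0, n4=1, n5=1, n6=0, n7=0, n8=1, n9=0, n10=1, n11=1 [stuck-at-1] → Y1=1, Y2=1 — eliminated
  n11 inverted output: n0=1, n1=0, n2=0, n3=0, n4=1, n5=1, n6=0, n7=0, n8=1, n9=0, n10=1, n11=0 [inverted output] → Y1=1, Y2=0 — matches
Only n11 inverted output reproduces the observed Y1=1, Y2=0.

n11 inverted output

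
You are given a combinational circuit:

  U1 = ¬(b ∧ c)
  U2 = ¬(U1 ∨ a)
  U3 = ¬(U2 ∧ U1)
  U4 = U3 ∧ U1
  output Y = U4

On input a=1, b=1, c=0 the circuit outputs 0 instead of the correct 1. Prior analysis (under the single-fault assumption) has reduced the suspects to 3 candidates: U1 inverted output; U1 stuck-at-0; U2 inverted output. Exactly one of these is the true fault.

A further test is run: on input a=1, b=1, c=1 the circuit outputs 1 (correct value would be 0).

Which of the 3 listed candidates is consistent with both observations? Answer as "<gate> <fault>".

U1 inverted output

Evaluate each candidate on input a=1, b=1, c=1:
  U1 inverted output: U1=1 [inverted output], U2=0, U3=1, U4=1 → 1 — matches
  U1 stuck-at-0: U1=0 [stuck-at-0], U2=0, U3=1, U4=0 → 0 — eliminated
  U2 inverted output: U1=0, U2=1 [inverted output], U3=1, U4=0 → 0 — eliminated
Only U1 inverted output reproduces the observed 1.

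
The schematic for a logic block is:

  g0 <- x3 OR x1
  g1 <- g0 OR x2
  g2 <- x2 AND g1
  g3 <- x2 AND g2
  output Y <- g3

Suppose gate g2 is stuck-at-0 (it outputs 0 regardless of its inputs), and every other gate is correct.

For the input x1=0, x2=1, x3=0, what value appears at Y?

0

Propagate with g2 forced: g0=0, g1=1, g2=0 [stuck-at-0], g3=0.
So Y = 0. (Without the fault it would be 1.)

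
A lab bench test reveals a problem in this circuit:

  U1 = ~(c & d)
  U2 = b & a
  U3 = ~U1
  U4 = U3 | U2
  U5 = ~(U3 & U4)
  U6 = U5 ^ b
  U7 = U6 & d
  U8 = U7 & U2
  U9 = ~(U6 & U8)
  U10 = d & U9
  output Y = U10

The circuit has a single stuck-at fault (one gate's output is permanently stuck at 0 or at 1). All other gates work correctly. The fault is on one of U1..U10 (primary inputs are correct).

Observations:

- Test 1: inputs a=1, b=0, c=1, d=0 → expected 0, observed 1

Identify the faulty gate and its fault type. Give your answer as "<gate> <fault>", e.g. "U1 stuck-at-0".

U10 stuck-at-1

Fault-free values for test 1 (a=1, b=0, c=1, d=0): U1=1, U2=0, U3=0, U4=0, U5=1, U6=1, U7=0, U8=0, U9=1, U10=0, giving Y=0. Observed 1.
Test 1: faults giving observed 1 are {U10 stuck-at-1}.
Only U10 stuck-at-1 is consistent with every test.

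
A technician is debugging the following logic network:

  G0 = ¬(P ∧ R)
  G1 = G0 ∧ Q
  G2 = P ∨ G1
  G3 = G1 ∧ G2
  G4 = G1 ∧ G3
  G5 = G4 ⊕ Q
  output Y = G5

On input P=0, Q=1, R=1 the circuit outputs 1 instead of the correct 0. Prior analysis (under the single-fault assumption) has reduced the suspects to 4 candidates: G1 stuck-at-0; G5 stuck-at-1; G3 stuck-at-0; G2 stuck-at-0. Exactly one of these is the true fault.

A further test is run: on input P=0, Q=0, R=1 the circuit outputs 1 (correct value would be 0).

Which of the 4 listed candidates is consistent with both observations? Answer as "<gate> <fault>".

Evaluate each candidate on input P=0, Q=0, R=1:
  G1 stuck-at-0: G0=1, G1=0 [stuck-at-0], G2=0, G3=0, G4=0, G5=0 → 0 — eliminated
  G5 stuck-at-1: G0=1, G1=0, G2=0, G3=0, G4=0, G5=1 [stuck-at-1] → 1 — matches
  G3 stuck-at-0: G0=1, G1=0, G2=0, G3=0 [stuck-at-0], G4=0, G5=0 → 0 — eliminated
  G2 stuck-at-0: G0=1, G1=0, G2=0 [stuck-at-0], G3=0, G4=0, G5=0 → 0 — eliminated
Only G5 stuck-at-1 reproduces the observed 1.

G5 stuck-at-1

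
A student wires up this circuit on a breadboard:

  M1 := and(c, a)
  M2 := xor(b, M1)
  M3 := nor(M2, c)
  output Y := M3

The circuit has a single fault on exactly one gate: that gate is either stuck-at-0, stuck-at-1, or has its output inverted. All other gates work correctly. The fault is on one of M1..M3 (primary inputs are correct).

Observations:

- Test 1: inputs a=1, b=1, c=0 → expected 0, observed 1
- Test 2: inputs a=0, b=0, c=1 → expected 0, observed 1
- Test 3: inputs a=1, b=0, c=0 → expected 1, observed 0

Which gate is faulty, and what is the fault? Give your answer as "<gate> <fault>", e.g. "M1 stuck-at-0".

M3 inverted output

Fault-free values for test 1 (a=1, b=1, c=0): M1=0, M2=1, M3=0, giving Y=0. Observed 1.
Test 1: faults giving observed 1 are {M1 stuck-at-1, M1 inverted output, M2 stuck-at-0, M2 inverted output, M3 stuck-at-1, M3 inverted output}.
Test 2 (a=0, b=0, c=1): fault-free M1=0, M2=0, M3=0 → 0; observed 1. Eliminates M1 stuck-at-1, M1 inverted output, M2 stuck-at-0, M2 inverted output.
Test 3 (a=1, b=0, c=0): fault-free M1=0, M2=0, M3=1 → 1; observed 0. Eliminates M3 stuck-at-1.
Only M3 inverted output is consistent with every test.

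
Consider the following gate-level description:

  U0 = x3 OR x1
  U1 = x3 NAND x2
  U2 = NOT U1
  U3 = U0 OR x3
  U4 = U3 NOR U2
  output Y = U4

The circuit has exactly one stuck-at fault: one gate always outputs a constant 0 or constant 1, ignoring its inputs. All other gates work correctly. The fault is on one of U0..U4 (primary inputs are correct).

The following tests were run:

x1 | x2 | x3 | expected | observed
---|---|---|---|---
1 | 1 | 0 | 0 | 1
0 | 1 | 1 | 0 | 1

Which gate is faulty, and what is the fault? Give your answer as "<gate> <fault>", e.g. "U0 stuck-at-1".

U4 stuck-at-1

Fault-free values for test 1 (x1=1, x2=1, x3=0): U0=1, U1=1, U2=0, U3=1, U4=0, giving Y=0. Observed 1.
Test 1: faults giving observed 1 are {U0 stuck-at-0, U3 stuck-at-0, U4 stuck-at-1}.
Test 2 (x1=0, x2=1, x3=1): fault-free U0=1, U1=0, U2=1, U3=1, U4=0 → 0; observed 1. Eliminates U0 stuck-at-0, U3 stuck-at-0.
Only U4 stuck-at-1 is consistent with every test.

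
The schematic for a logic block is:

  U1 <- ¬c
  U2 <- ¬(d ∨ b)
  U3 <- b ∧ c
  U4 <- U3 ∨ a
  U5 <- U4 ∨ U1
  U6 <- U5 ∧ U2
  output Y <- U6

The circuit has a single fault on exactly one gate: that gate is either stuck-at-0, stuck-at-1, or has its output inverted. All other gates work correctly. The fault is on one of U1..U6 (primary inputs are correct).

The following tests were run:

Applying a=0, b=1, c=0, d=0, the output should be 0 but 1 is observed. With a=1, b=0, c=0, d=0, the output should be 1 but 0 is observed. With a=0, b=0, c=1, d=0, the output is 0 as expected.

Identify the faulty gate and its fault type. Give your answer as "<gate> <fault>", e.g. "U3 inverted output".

Fault-free values for test 1 (a=0, b=1, c=0, d=0): U1=1, U2=0, U3=0, U4=0, U5=1, U6=0, giving Y=0. Observed 1.
Test 1: faults giving observed 1 are {U2 stuck-at-1, U2 inverted output, U6 stuck-at-1, U6 inverted output}.
Test 2 (a=1, b=0, c=0, d=0): fault-free U1=1, U2=1, U3=0, U4=1, U5=1, U6=1 → 1; observed 0. Eliminates U2 stuck-at-1, U6 stuck-at-1.
Test 3 (a=0, b=0, c=1, d=0): fault-free U1=0, U2=1, U3=0, U4=0, U5=0, U6=0 → 0; observed 0. Eliminates U6 inverted output.
Only U2 inverted output is consistent with every test.

U2 inverted output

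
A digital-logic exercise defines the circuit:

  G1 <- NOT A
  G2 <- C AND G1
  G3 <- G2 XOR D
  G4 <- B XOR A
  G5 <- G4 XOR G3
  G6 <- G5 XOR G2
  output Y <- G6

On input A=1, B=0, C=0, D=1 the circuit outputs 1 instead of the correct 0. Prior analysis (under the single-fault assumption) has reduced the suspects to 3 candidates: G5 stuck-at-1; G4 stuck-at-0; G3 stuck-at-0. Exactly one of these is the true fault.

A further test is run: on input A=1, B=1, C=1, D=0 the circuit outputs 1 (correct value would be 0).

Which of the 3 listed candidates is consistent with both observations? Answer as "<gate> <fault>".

Evaluate each candidate on input A=1, B=1, C=1, D=0:
  G5 stuck-at-1: G1=0, G2=0, G3=0, G4=0, G5=1 [stuck-at-1], G6=1 → 1 — matches
  G4 stuck-at-0: G1=0, G2=0, G3=0, G4=0 [stuck-at-0], G5=0, G6=0 → 0 — eliminated
  G3 stuck-at-0: G1=0, G2=0, G3=0 [stuck-at-0], G4=0, G5=0, G6=0 → 0 — eliminated
Only G5 stuck-at-1 reproduces the observed 1.

G5 stuck-at-1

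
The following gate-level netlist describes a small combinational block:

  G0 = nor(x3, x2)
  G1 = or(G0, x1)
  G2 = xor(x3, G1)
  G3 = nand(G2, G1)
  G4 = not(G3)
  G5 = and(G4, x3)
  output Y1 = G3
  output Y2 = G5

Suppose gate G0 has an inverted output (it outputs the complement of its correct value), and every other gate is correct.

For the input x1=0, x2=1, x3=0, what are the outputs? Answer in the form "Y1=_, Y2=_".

Y1=0, Y2=0

Propagate with G0 forced: G0=1 [inverted output], G1=1, G2=1, G3=0, G4=1, G5=0.
So the outputs are Y1=0, Y2=0. (Without the fault they would be Y1=1, Y2=0.)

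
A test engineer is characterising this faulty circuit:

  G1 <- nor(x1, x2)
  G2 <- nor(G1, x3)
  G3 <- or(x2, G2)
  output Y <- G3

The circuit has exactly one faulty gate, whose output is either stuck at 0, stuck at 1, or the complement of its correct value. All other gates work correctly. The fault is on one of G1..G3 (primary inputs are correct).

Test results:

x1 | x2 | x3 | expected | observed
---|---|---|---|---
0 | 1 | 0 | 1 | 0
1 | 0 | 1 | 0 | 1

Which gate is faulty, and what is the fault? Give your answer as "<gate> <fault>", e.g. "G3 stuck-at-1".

G3 inverted output

Fault-free values for test 1 (x1=0, x2=1, x3=0): G1=0, G2=1, G3=1, giving Y=1. Observed 0.
Test 1: faults giving observed 0 are {G3 stuck-at-0, G3 inverted output}.
Test 2 (x1=1, x2=0, x3=1): fault-free G1=0, G2=0, G3=0 → 0; observed 1. Eliminates G3 stuck-at-0.
Only G3 inverted output is consistent with every test.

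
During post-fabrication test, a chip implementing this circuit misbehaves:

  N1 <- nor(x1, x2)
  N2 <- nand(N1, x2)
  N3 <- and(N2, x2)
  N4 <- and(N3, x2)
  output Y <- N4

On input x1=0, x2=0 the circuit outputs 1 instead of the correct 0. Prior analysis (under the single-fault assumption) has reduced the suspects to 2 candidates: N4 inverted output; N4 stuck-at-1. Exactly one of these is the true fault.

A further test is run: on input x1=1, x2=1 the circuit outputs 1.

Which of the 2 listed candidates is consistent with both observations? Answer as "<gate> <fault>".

Evaluate each candidate on input x1=1, x2=1:
  N4 inverted output: N1=0, N2=1, N3=1, N4=0 [inverted output] → 0 — eliminated
  N4 stuck-at-1: N1=0, N2=1, N3=1, N4=1 [stuck-at-1] → 1 — matches
Only N4 stuck-at-1 reproduces the observed 1.

N4 stuck-at-1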